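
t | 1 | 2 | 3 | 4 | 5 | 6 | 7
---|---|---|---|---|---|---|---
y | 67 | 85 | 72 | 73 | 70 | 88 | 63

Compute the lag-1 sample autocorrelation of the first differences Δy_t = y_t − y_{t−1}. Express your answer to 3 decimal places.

-0.519

First differences Δy: 18, -13, 1, -3, 18, -25
Mean of differences = -0.6667
Numerator Σ(Δy_t−Δȳ)(Δy_{t+1}−Δȳ) = -752.4444
Denominator Σ(Δy_t−Δȳ)² = 1449.3333
r_1(Δy) = -752.4444 / 1449.3333 = -0.519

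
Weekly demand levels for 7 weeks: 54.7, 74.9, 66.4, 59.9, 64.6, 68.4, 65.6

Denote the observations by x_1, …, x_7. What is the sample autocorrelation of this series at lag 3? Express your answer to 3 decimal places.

0.204

Mean x̄ = (54.7 + 74.9 + 66.4 + 59.9 + 64.6 + 68.4 + 65.6)/7 = 64.9286
Σ(x_t−x̄)(x_{t+3}−x̄) = (51.4351) + (-3.2763) + (5.1080) + (-3.3763) = 49.8904
Denominator Σ(x_t−x̄)² = 244.1143
r_3 = 49.8904 / 244.1143 = 0.204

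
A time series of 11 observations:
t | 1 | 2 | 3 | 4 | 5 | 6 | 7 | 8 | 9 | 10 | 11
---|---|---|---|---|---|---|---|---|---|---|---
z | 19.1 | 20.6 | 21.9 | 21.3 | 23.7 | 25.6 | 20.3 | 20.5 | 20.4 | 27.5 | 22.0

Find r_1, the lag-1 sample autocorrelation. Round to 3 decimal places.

Mean z̄ = (19.1 + 20.6 + 21.9 + 21.3 + 23.7 + 25.6 + 20.3 + 20.5 + 20.4 + 27.5 + 22.0)/11 = 22.0818
Numerator Σ_{t=1}^{10}(z_t−z̄)(z_{t+1}−z̄) = -1.0876
Denominator Σ(z_t−z̄)² = 64.5964
r_1 = -1.0876 / 64.5964 = -0.017

-0.017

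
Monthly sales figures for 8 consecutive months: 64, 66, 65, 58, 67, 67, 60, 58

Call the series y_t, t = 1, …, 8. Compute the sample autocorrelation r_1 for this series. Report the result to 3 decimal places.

-0.025

Mean ȳ = (64 + 66 + 65 + 58 + 67 + 67 + 60 + 58)/8 = 63.1250
Deviations from mean: 0.8750, 2.8750, 1.8750, -5.1250, 3.8750, 3.8750, -3.1250, -5.1250
Σ(y_t−ȳ)(y_{t+1}−ȳ) = (2.5156) + (5.3906) + (-9.6094) + (-19.8594) + (15.0156) + (-12.1094) + (16.0156) = -2.6406
Denominator Σ(y_t−ȳ)² = 104.8750
r_1 = -2.6406 / 104.8750 = -0.025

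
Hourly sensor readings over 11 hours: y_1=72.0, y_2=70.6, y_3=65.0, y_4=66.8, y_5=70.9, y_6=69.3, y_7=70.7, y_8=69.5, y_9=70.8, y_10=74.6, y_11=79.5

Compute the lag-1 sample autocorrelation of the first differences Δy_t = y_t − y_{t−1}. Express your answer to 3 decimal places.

0.140

First differences Δy: -1.4, -5.6, 1.8, 4.1, -1.6, 1.4, -1.2, 1.3, 3.8, 4.9
Mean of differences = 0.7500
Numerator Σ(Δy_t−Δȳ)(Δy_{t+1}−Δȳ) = 13.0975
Denominator Σ(Δy_t−Δȳ)² = 93.8450
r_1(Δy) = 13.0975 / 93.8450 = 0.140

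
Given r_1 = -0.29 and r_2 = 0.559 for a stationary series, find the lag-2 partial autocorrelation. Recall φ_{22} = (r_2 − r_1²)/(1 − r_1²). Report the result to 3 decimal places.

0.519

φ_{22} = (r_2 − r_1²) / (1 − r_1²)
r_1² = (-0.29)² = 0.0841
Numerator = 0.559 − 0.0841 = 0.4749; denominator = 1 − 0.0841 = 0.9159
φ_{22} = 0.4749 / 0.9159 = 0.519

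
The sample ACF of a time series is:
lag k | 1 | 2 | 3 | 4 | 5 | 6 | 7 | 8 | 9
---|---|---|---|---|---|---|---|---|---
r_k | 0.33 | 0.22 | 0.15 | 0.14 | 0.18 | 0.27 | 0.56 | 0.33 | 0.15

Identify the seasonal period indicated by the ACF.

7

The largest autocorrelation is r_7 = 0.56; the remaining lags stay at or below 0.33. The elevated value at lag 1 (0.33), dropping to 0.22 at lag 2, reflects decaying short-term dependence rather than seasonality.
The dominant spike at lag 7 indicates a seasonal period of 7.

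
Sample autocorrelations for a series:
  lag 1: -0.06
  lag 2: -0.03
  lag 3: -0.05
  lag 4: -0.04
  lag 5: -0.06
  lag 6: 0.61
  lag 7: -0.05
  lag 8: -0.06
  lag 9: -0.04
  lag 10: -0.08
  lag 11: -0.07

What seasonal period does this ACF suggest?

6

The largest autocorrelation is r_6 = 0.61; the remaining lags stay at or below -0.03.
The dominant spike at lag 6 indicates a seasonal period of 6.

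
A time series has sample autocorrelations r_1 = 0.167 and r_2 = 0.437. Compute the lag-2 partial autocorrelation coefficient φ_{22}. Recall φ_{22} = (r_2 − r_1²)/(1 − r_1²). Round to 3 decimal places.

φ_{22} = (r_2 − r_1²) / (1 − r_1²)
r_1² = (0.167)² = 0.027889
Numerator = 0.437 − 0.0279 = 0.4091; denominator = 1 − 0.0279 = 0.9721
φ_{22} = 0.4091 / 0.9721 = 0.421

0.421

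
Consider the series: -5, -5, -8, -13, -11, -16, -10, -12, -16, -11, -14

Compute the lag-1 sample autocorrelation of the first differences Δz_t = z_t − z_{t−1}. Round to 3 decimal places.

-0.554

First differences Δz: 0, -3, -5, 2, -5, 6, -2, -4, 5, -3
Mean of differences = -0.9000
Numerator Σ(Δz_t−Δz̄)(Δz_{t+1}−Δz̄) = -80.2100
Denominator Σ(Δz_t−Δz̄)² = 144.9000
r_1(Δz) = -80.2100 / 144.9000 = -0.554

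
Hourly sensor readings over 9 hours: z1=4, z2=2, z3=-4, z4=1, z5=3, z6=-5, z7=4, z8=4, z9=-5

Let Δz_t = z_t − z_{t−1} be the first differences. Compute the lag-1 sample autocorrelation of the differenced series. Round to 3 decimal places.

First differences Δz: -2, -6, 5, 2, -8, 9, 0, -9
Mean of differences = -1.1250
Numerator Σ(Δz_t−Δz̄)(Δz_{t+1}−Δz̄) = -95.0156
Denominator Σ(Δz_t−Δz̄)² = 284.8750
r_1(Δz) = -95.0156 / 284.8750 = -0.334

-0.334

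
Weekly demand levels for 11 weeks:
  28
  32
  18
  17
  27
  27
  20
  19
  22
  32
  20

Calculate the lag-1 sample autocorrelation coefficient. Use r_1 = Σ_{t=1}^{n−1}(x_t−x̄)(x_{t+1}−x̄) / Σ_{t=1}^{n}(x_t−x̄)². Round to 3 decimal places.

-0.053

Mean x̄ = (28 + 32 + 18 + 17 + 27 + 27 + 20 + 19 + 22 + 32 + 20)/11 = 23.8182
Numerator Σ_{t=1}^{10}(x_t−x̄)(x_{t+1}−x̄) = -16.3967
Denominator Σ(x_t−x̄)² = 307.6364
r_1 = -16.3967 / 307.6364 = -0.053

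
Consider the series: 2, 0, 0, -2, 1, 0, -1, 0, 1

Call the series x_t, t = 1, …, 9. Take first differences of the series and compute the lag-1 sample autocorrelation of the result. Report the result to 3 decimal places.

First differences Δx: -2, 0, -2, 3, -1, -1, 1, 1
Mean of differences = -0.1250
Numerator Σ(Δx_t−Δx̄)(Δx_{t+1}−Δx̄) = -8.0156
Denominator Σ(Δx_t−Δx̄)² = 20.8750
r_1(Δx) = -8.0156 / 20.8750 = -0.384

-0.384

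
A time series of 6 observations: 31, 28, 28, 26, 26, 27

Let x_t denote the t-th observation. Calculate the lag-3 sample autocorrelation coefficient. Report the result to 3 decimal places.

Mean x̄ = (31 + 28 + 28 + 26 + 26 + 27)/6 = 27.6667
Deviations from mean: 3.3333, 0.3333, 0.3333, -1.6667, -1.6667, -0.6667
Σ(x_t−x̄)(x_{t+3}−x̄) = (-5.5556) + (-0.5556) + (-0.2222) = -6.3333
Denominator Σ(x_t−x̄)² = 17.3333
r_3 = -6.3333 / 17.3333 = -0.365

-0.365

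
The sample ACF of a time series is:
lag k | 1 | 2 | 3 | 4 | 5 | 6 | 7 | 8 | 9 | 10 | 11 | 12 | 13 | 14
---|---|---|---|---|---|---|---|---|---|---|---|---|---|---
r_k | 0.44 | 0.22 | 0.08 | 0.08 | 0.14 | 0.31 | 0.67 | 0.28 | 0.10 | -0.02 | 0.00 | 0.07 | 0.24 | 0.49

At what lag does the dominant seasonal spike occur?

7

The largest autocorrelation is r_7 = 0.67, with a weaker echo at lag 14 (0.49); the remaining lags stay at or below 0.44. The elevated value at lag 1 (0.44), dropping to 0.22 at lag 2, reflects decaying short-term dependence rather than seasonality.
The dominant spike at lag 7 indicates a seasonal period of 7.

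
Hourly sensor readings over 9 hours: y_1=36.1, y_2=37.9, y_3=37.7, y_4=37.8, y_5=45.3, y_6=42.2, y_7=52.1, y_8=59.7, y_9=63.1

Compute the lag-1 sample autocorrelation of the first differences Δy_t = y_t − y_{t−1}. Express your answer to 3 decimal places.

First differences Δy: 1.8, -0.2, 0.1, 7.5, -3.1, 9.9, 7.6, 3.4
Mean of differences = 3.3750
Numerator Σ(Δy_t−Δȳ)(Δy_{t+1}−Δȳ) = -37.4556
Denominator Σ(Δy_t−Δȳ)² = 145.3550
r_1(Δy) = -37.4556 / 145.3550 = -0.258

-0.258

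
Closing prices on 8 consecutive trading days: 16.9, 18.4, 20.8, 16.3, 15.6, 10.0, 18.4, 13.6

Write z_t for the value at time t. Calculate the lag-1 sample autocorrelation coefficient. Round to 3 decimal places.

-0.048

Mean z̄ = (16.9 + 18.4 + 20.8 + 16.3 + 15.6 + 10.0 + 18.4 + 13.6)/8 = 16.2500
Deviations from mean: 0.6500, 2.1500, 4.5500, 0.0500, -0.6500, -6.2500, 2.1500, -2.6500
Numerator Σ_{t=1}^{7}(z_t−z̄)(z_{t+1}−z̄) = -3.6975
Denominator Σ(z_t−z̄)² = 76.8800
r_1 = -3.6975 / 76.8800 = -0.048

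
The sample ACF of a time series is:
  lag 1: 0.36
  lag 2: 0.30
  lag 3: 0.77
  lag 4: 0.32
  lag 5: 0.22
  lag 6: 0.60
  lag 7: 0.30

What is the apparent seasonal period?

3

The largest autocorrelation is r_3 = 0.77, with a weaker echo at lag 6 (0.60); the remaining lags stay at or below 0.36. The elevated value at lag 1 (0.36), dropping to 0.30 at lag 2, reflects decaying short-term dependence rather than seasonality.
The dominant spike at lag 3 indicates a seasonal period of 3.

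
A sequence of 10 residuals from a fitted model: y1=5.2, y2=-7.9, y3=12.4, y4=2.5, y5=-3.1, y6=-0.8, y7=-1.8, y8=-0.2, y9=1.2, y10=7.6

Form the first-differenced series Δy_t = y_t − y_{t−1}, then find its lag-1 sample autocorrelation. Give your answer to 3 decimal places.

First differences Δy: -13.1, 20.3, -9.9, -5.6, 2.3, -1.0, 1.6, 1.4, 6.4
Mean of differences = 0.2667
Numerator Σ(Δy_t−Δȳ)(Δy_{t+1}−Δȳ) = -419.5378
Denominator Σ(Δy_t−Δȳ)² = 764.2000
r_1(Δy) = -419.5378 / 764.2000 = -0.549

-0.549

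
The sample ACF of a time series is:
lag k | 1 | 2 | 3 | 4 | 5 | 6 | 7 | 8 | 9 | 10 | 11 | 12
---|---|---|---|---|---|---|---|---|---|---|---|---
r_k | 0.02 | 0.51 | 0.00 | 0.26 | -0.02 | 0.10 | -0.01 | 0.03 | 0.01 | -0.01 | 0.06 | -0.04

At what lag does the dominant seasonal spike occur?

2

The largest autocorrelation is r_2 = 0.51, with a weaker echo at lag 4 (0.26); the remaining lags stay at or below 0.10.
The dominant spike at lag 2 indicates a seasonal period of 2.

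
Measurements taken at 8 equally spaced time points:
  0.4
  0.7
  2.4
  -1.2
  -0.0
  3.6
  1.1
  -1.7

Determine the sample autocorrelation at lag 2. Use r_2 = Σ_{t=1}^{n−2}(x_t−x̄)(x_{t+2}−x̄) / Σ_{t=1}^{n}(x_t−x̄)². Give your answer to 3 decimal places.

-0.672

Mean x̄ = (0.4 + 0.7 + 2.4 − 1.2 − 0.0 + 3.6 + 1.1 − 1.7)/8 = 0.6625
Deviations from mean: -0.2625, 0.0375, 1.7375, -1.8625, -0.6625, 2.9375, 0.4375, -2.3625
Σ(x_t−x̄)(x_{t+2}−x̄) = (-0.4561) + (-0.0698) + (-1.1511) + (-5.4711) + (-0.2898) + (-6.9398) = -14.3778
Denominator Σ(x_t−x̄)² = 21.3988
r_2 = -14.3778 / 21.3988 = -0.672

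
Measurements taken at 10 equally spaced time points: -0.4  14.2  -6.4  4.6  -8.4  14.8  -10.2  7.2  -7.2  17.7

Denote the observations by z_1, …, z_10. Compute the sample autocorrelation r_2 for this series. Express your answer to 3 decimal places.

0.561

Mean z̄ = (-0.4 + 14.2 − 6.4 + 4.6 − 8.4 + 14.8 − 10.2 + 7.2 − 7.2 + 17.7)/10 = 2.5900
Numerator Σ_{t=1}^{8}(z_t−z̄)(z_{t+2}−z̄) = 565.2798
Denominator Σ(z_t−z̄)² = 1007.4490
r_2 = 565.2798 / 1007.4490 = 0.561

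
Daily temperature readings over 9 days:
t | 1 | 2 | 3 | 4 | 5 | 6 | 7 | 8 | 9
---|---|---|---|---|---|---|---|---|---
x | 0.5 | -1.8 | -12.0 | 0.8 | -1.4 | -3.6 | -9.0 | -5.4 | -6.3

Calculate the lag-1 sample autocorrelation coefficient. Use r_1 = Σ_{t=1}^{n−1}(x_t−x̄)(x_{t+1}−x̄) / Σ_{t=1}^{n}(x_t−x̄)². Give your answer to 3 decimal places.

-0.169

Mean x̄ = (0.5 − 1.8 − 12.0 + 0.8 − 1.4 − 3.6 − 9.0 − 5.4 − 6.3)/9 = -4.2444
Numerator Σ_{t=1}^{8}(x_t−x̄)(x_{t+1}−x̄) = -25.4953
Denominator Σ(x_t−x̄)² = 150.7622
r_1 = -25.4953 / 150.7622 = -0.169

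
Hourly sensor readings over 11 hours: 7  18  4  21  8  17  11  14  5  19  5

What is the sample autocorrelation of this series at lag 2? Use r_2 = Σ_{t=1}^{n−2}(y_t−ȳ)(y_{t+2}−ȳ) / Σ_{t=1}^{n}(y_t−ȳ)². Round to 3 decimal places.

Mean ȳ = (7 + 18 + 4 + 21 + 8 + 17 + 11 + 14 + 5 + 19 + 5)/11 = 11.7273
Numerator Σ_{t=1}^{9}(y_t−ȳ)(y_{t+2}−ȳ) = 253.7603
Denominator Σ(y_t−ȳ)² = 398.1818
r_2 = 253.7603 / 398.1818 = 0.637

0.637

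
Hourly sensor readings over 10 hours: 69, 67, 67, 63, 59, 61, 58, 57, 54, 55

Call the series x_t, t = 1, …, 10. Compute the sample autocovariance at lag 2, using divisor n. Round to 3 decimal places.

Mean x̄ = (69 + 67 + 67 + 63 + 59 + 61 + 58 + 57 + 54 + 55)/10 = 61.0000
Σ_{t=1}^{8}(x_t−x̄)(x_{t+2}−x̄) = 99.0000
γ_2 = 99.0000 / 10 = 9.900

9.900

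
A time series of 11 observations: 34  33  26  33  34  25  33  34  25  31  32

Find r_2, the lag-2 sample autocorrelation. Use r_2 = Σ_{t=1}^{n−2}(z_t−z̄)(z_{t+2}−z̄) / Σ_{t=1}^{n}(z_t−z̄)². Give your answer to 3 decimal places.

Mean z̄ = (34 + 33 + 26 + 33 + 34 + 25 + 33 + 34 + 25 + 31 + 32)/11 = 30.9091
Numerator Σ_{t=1}^{9}(z_t−z̄)(z_{t+2}−z̄) = -68.6529
Denominator Σ(z_t−z̄)² = 136.9091
r_2 = -68.6529 / 136.9091 = -0.501

-0.501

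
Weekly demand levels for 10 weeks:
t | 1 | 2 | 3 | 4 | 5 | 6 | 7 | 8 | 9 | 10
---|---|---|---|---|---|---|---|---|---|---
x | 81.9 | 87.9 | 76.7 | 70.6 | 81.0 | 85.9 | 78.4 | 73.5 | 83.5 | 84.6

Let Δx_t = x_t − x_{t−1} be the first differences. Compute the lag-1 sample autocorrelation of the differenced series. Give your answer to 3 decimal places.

First differences Δx: 6.0, -11.2, -6.1, 10.4, 4.9, -7.5, -4.9, 10.0, 1.1
Mean of differences = 0.3000
Numerator Σ(Δx_t−Δx̄)(Δx_{t+1}−Δx̄) = -48.1300
Denominator Σ(Δx_t−Δx̄)² = 511.4800
r_1(Δx) = -48.1300 / 511.4800 = -0.094

-0.094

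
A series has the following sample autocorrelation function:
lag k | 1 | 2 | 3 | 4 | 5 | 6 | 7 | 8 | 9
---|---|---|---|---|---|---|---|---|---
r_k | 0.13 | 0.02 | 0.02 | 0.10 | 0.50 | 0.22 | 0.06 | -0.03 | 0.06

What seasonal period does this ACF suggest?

The largest autocorrelation is r_5 = 0.50; the remaining lags stay at or below 0.22.
The dominant spike at lag 5 indicates a seasonal period of 5.

5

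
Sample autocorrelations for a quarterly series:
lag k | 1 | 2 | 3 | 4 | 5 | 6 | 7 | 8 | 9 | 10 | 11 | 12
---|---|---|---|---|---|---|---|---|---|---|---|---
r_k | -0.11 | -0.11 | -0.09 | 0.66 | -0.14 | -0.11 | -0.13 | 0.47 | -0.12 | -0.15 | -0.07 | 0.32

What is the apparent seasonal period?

4

The largest autocorrelation is r_4 = 0.66, with weaker echoes at lags 8 (0.47) and 12 (0.32); the remaining lags stay at or below -0.07.
The dominant spike at lag 4 indicates a seasonal period of 4.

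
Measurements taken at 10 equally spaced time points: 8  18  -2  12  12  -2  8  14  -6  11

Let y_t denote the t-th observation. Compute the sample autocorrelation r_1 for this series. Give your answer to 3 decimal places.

Mean ȳ = (8 + 18 − 2 + 12 + 12 − 2 + 8 + 14 − 6 + 11)/10 = 7.3000
Numerator Σ_{t=1}^{9}(y_t−ȳ)(y_{t+1}−ȳ) = -297.4900
Denominator Σ(y_t−ȳ)² = 568.1000
r_1 = -297.4900 / 568.1000 = -0.524

-0.524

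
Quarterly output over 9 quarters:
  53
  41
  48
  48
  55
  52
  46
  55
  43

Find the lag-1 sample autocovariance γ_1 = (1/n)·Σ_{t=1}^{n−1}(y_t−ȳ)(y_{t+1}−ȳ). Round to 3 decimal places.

-8.222

Mean ȳ = (53 + 41 + 48 + 48 + 55 + 52 + 46 + 55 + 43)/9 = 49.0000
Σ_{t=1}^{8}(y_t−ȳ)(y_{t+1}−ȳ) = -74.0000
γ_1 = -74.0000 / 9 = -8.222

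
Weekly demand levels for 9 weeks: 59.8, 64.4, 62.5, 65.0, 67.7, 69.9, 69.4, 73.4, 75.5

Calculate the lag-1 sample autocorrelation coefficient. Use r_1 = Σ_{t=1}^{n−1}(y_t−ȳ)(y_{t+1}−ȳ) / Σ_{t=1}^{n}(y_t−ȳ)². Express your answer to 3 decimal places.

Mean ȳ = (59.8 + 64.4 + 62.5 + 65.0 + 67.7 + 69.9 + 69.4 + 73.4 + 75.5)/9 = 67.5111
Numerator Σ_{t=1}^{8}(y_t−ȳ)(y_{t+1}−ȳ) = 114.8221
Denominator Σ(y_t−ȳ)² = 208.3689
r_1 = 114.8221 / 208.3689 = 0.551

0.551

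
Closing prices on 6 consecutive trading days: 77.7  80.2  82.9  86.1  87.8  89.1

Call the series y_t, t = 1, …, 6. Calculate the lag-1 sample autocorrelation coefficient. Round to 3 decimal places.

Mean ȳ = (77.7 + 80.2 + 82.9 + 86.1 + 87.8 + 89.1)/6 = 83.9667
Deviations from mean: -6.2667, -3.7667, -1.0667, 2.1333, 3.8333, 5.1333
Numerator Σ_{t=1}^{5}(y_t−ȳ)(y_{t+1}−ȳ) = 53.2022
Denominator Σ(y_t−ȳ)² = 100.1933
r_1 = 53.2022 / 100.1933 = 0.531

0.531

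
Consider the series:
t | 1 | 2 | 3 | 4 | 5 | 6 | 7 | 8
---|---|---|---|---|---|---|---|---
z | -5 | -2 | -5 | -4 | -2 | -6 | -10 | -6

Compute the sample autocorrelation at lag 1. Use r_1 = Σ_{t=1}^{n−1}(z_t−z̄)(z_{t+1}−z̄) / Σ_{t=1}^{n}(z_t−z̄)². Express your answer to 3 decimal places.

Mean z̄ = (-5 − 2 − 5 − 4 − 2 − 6 − 10 − 6)/8 = -5.0000
Deviations from mean: 0.0000, 3.0000, 0.0000, 1.0000, 3.0000, -1.0000, -5.0000, -1.0000
Σ(z_t−z̄)(z_{t+1}−z̄) = (0.0000) + (0.0000) + (0.0000) + (3.0000) + (-3.0000) + (5.0000) + (5.0000) = 10.0000
Denominator Σ(z_t−z̄)² = 46.0000
r_1 = 10.0000 / 46.0000 = 0.217

0.217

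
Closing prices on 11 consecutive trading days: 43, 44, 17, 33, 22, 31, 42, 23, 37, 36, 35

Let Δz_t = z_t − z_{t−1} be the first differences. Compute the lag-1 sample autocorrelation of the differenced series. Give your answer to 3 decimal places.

First differences Δz: 1, -27, 16, -11, 9, 11, -19, 14, -1, -1
Mean of differences = -0.8000
Numerator Σ(Δz_t−Δz̄)(Δz_{t+1}−Δz̄) = -1130.0400
Denominator Σ(Δz_t−Δz̄)² = 1861.6000
r_1(Δz) = -1130.0400 / 1861.6000 = -0.607

-0.607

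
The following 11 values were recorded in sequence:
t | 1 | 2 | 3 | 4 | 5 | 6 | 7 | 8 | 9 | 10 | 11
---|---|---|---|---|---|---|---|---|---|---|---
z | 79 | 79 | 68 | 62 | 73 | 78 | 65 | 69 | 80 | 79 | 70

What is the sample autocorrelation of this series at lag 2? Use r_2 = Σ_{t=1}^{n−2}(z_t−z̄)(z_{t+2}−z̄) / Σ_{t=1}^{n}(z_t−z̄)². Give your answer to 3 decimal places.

-0.656

Mean z̄ = (79 + 79 + 68 + 62 + 73 + 78 + 65 + 69 + 80 + 79 + 70)/11 = 72.9091
Numerator Σ_{t=1}^{9}(z_t−z̄)(z_{t+2}−z̄) = -273.4711
Denominator Σ(z_t−z̄)² = 416.9091
r_2 = -273.4711 / 416.9091 = -0.656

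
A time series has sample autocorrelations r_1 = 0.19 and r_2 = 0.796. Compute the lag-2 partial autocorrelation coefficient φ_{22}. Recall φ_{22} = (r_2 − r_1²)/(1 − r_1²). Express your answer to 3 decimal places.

φ_{22} = (r_2 − r_1²) / (1 − r_1²)
r_1² = (0.19)² = 0.0361
Numerator = 0.796 − 0.0361 = 0.7599; denominator = 1 − 0.0361 = 0.9639
φ_{22} = 0.7599 / 0.9639 = 0.788

0.788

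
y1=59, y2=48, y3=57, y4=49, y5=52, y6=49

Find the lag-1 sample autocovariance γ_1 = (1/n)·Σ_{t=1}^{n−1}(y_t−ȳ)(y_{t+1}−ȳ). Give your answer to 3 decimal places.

-10.407

Mean ȳ = (59 + 48 + 57 + 49 + 52 + 49)/6 = 52.3333
Σ_{t=1}^{5}(y_t−ȳ)(y_{t+1}−ȳ) = -62.4444
γ_1 = -62.4444 / 6 = -10.407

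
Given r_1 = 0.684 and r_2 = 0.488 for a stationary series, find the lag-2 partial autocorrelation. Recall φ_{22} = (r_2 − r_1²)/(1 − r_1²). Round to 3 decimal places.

0.038

φ_{22} = (r_2 − r_1²) / (1 − r_1²)
r_1² = (0.684)² = 0.467856
Numerator = 0.488 − 0.4679 = 0.0201; denominator = 1 − 0.4679 = 0.5321
φ_{22} = 0.0201 / 0.5321 = 0.038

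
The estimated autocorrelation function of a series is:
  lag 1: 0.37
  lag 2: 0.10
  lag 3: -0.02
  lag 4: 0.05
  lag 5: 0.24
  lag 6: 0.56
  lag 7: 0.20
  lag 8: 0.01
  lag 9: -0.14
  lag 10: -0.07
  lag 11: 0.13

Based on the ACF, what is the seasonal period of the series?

The largest autocorrelation is r_6 = 0.56; the remaining lags stay at or below 0.37. The elevated value at lag 1 (0.37), dropping to 0.10 at lag 2, reflects decaying short-term dependence rather than seasonality.
The dominant spike at lag 6 indicates a seasonal period of 6.

6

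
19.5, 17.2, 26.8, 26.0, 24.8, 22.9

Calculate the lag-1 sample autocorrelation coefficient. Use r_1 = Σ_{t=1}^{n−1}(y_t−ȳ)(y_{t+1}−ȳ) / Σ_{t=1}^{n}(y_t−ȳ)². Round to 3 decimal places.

0.210

Mean ȳ = (19.5 + 17.2 + 26.8 + 26.0 + 24.8 + 22.9)/6 = 22.8667
Σ(y_t−ȳ)(y_{t+1}−ȳ) = (19.0778) + (-22.2889) + (12.3244) + (6.0578) + (0.0644) = 15.2356
Denominator Σ(y_t−ȳ)² = 72.4733
r_1 = 15.2356 / 72.4733 = 0.210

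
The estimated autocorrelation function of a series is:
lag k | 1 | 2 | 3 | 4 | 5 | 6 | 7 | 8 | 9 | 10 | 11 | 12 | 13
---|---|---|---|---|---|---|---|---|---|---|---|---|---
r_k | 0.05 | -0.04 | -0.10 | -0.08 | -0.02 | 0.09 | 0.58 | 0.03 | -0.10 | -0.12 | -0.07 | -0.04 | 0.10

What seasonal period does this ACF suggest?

The largest autocorrelation is r_7 = 0.58; the remaining lags stay at or below 0.10.
The dominant spike at lag 7 indicates a seasonal period of 7.

7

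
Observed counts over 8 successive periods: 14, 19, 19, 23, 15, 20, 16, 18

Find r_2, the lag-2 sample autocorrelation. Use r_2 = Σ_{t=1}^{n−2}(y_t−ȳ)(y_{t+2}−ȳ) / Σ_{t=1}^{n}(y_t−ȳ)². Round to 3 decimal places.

0.233

Mean ȳ = (14 + 19 + 19 + 23 + 15 + 20 + 16 + 18)/8 = 18.0000
Deviations from mean: -4.0000, 1.0000, 1.0000, 5.0000, -3.0000, 2.0000, -2.0000, 0.0000
Numerator Σ_{t=1}^{6}(y_t−ȳ)(y_{t+2}−ȳ) = 14.0000
Denominator Σ(y_t−ȳ)² = 60.0000
r_2 = 14.0000 / 60.0000 = 0.233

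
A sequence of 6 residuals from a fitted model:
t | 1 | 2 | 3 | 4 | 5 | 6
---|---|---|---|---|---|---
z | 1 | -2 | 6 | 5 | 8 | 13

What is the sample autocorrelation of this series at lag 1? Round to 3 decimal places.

Mean z̄ = (1 − 2 + 6 + 5 + 8 + 13)/6 = 5.1667
Deviations from mean: -4.1667, -7.1667, 0.8333, -0.1667, 2.8333, 7.8333
Σ(z_t−z̄)(z_{t+1}−z̄) = (29.8611) + (-5.9722) + (-0.1389) + (-0.4722) + (22.1944) = 45.4722
Denominator Σ(z_t−z̄)² = 138.8333
r_1 = 45.4722 / 138.8333 = 0.328

0.328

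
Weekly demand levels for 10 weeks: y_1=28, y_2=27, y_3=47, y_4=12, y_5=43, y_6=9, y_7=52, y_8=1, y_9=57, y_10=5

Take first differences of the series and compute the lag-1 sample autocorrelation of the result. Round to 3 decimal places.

First differences Δy: -1, 20, -35, 31, -34, 43, -51, 56, -52
Mean of differences = -2.5556
Numerator Σ(Δy_t−Δȳ)(Δy_{t+1}−Δȳ) = -12211.8642
Denominator Σ(Δy_t−Δȳ)² = 13974.2222
r_1(Δy) = -12211.8642 / 13974.2222 = -0.874

-0.874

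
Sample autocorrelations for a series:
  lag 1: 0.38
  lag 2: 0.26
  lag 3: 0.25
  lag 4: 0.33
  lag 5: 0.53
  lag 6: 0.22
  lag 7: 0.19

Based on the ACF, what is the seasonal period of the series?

The largest autocorrelation is r_5 = 0.53; the remaining lags stay at or below 0.38. The elevated value at lag 1 (0.38), dropping to 0.26 at lag 2, reflects decaying short-term dependence rather than seasonality.
The dominant spike at lag 5 indicates a seasonal period of 5.

5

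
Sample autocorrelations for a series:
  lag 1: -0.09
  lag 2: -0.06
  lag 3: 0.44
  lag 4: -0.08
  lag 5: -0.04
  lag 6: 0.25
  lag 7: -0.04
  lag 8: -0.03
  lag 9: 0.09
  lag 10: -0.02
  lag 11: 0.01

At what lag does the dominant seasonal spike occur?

The largest autocorrelation is r_3 = 0.44, with a weaker echo at lag 6 (0.25); the remaining lags stay at or below 0.09.
The dominant spike at lag 3 indicates a seasonal period of 3.

3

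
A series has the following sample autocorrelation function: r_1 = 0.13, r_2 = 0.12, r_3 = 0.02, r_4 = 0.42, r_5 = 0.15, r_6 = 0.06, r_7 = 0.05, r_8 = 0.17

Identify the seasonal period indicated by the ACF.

The largest autocorrelation is r_4 = 0.42, with a weaker echo at lag 8 (0.17); the remaining lags stay at or below 0.15.
The dominant spike at lag 4 indicates a seasonal period of 4.

4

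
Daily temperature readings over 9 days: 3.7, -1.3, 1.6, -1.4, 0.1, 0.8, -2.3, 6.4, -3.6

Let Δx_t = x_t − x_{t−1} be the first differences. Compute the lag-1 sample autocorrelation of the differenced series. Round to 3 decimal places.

-0.610

First differences Δx: -5.0, 2.9, -3.0, 1.5, 0.7, -3.1, 8.7, -10.0
Mean of differences = -0.9125
Numerator Σ(Δx_t−Δx̄)(Δx_{t+1}−Δx̄) = -136.5964
Denominator Σ(Δx_t−Δx̄)² = 223.7888
r_1(Δx) = -136.5964 / 223.7888 = -0.610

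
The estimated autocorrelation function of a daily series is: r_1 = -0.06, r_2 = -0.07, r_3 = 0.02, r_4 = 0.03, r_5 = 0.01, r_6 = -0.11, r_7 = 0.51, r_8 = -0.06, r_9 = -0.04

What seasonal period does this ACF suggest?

7

The largest autocorrelation is r_7 = 0.51; the remaining lags stay at or below 0.03.
The dominant spike at lag 7 indicates a seasonal period of 7.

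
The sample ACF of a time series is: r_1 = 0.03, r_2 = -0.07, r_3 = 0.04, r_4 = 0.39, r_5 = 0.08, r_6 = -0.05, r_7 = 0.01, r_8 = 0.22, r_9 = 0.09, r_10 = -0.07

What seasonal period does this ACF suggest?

4

The largest autocorrelation is r_4 = 0.39, with a weaker echo at lag 8 (0.22); the remaining lags stay at or below 0.09.
The dominant spike at lag 4 indicates a seasonal period of 4.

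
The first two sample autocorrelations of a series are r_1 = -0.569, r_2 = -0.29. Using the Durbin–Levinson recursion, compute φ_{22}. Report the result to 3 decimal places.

φ_{22} = (r_2 − r_1²) / (1 − r_1²)
r_1² = (-0.569)² = 0.323761
Numerator = -0.29 − 0.3238 = -0.6138; denominator = 1 − 0.3238 = 0.6762
φ_{22} = -0.6138 / 0.6762 = -0.908

-0.908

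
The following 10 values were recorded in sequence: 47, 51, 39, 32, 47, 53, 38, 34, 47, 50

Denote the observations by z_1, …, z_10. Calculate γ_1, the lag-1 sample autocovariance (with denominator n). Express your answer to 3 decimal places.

2.876

Mean z̄ = (47 + 51 + 39 + 32 + 47 + 53 + 38 + 34 + 47 + 50)/10 = 43.8000
Σ_{t=1}^{9}(z_t−z̄)(z_{t+1}−z̄) = 28.7600
γ_1 = 28.7600 / 10 = 2.876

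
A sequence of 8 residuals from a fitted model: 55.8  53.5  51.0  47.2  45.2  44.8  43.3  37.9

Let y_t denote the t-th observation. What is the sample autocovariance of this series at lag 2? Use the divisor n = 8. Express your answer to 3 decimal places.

Mean ȳ = (55.8 + 53.5 + 51.0 + 47.2 + 45.2 + 44.8 + 43.3 + 37.9)/8 = 47.3375
Σ_{t=1}^{6}(y_t−ȳ)(y_{t+2}−ȳ) = 55.2447
γ_2 = 55.2447 / 8 = 6.906

6.906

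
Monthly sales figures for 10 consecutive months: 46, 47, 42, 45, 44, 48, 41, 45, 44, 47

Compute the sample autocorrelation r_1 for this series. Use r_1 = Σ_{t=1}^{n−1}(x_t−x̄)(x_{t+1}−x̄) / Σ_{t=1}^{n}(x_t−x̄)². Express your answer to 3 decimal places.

Mean x̄ = (46 + 47 + 42 + 45 + 44 + 48 + 41 + 45 + 44 + 47)/10 = 44.9000
Numerator Σ_{t=1}^{9}(x_t−x̄)(x_{t+1}−x̄) = -21.4100
Denominator Σ(x_t−x̄)² = 44.9000
r_1 = -21.4100 / 44.9000 = -0.477

-0.477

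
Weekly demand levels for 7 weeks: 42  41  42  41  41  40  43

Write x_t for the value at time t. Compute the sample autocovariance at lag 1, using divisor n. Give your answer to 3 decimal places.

Mean x̄ = (42 + 41 + 42 + 41 + 41 + 40 + 43)/7 = 41.4286
Σ_{t=1}^{6}(x_t−x̄)(x_{t+1}−x̄) = -2.1837
γ_1 = -2.1837 / 7 = -0.312

-0.312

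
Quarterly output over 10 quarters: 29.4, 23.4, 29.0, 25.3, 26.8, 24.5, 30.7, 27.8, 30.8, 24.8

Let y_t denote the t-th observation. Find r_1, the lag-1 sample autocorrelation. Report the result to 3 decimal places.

-0.472

Mean ȳ = (29.4 + 23.4 + 29.0 + 25.3 + 26.8 + 24.5 + 30.7 + 27.8 + 30.8 + 24.8)/10 = 27.2500
Numerator Σ_{t=1}^{9}(y_t−ȳ)(y_{t+1}−ȳ) = -30.6475
Denominator Σ(y_t−ȳ)² = 64.8850
r_1 = -30.6475 / 64.8850 = -0.472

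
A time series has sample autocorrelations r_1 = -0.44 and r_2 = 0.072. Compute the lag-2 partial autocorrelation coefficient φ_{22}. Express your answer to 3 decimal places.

-0.151

φ_{22} = (r_2 − r_1²) / (1 − r_1²)
r_1² = (-0.44)² = 0.1936
Numerator = 0.072 − 0.1936 = -0.1216; denominator = 1 − 0.1936 = 0.8064
φ_{22} = -0.1216 / 0.8064 = -0.151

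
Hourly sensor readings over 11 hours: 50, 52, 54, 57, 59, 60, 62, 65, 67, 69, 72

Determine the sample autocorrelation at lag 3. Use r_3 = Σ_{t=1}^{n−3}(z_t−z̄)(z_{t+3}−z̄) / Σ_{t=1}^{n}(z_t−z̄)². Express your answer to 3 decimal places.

Mean z̄ = (50 + 52 + 54 + 57 + 59 + 60 + 62 + 65 + 67 + 69 + 72)/11 = 60.6364
Numerator Σ_{t=1}^{8}(z_t−z̄)(z_{t+3}−z̄) = 101.8760
Denominator Σ(z_t−z̄)² = 508.5455
r_3 = 101.8760 / 508.5455 = 0.200

0.200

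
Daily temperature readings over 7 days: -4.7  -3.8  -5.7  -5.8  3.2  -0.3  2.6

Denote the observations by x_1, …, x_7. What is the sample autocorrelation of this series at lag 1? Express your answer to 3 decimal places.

0.249

Mean x̄ = (-4.7 − 3.8 − 5.7 − 5.8 + 3.2 − 0.3 + 2.6)/7 = -2.0714
Deviations from mean: -2.6286, -1.7286, -3.6286, -3.7286, 5.2714, 1.7714, 4.6714
Σ(x_t−x̄)(x_{t+1}−x̄) = (4.5437) + (6.2722) + (13.5294) + (-19.6549) + (9.3380) + (8.2751) = 22.3035
Denominator Σ(x_t−x̄)² = 89.7143
r_1 = 22.3035 / 89.7143 = 0.249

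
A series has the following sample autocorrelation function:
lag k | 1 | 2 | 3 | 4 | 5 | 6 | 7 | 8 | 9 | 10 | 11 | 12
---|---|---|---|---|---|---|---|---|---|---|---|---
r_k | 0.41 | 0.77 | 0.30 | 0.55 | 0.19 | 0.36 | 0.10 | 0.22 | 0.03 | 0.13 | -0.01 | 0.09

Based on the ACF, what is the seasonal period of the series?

The largest autocorrelation is r_2 = 0.77, with a weaker echo at lag 4 (0.55); the remaining lags stay at or below 0.41.
The dominant spike at lag 2 indicates a seasonal period of 2.

2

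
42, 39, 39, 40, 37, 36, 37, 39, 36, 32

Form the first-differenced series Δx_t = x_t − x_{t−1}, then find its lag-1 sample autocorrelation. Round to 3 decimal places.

0.063

First differences Δx: -3, 0, 1, -3, -1, 1, 2, -3, -4
Mean of differences = -1.1111
Numerator Σ(Δx_t−Δx̄)(Δx_{t+1}−Δx̄) = 2.4321
Denominator Σ(Δx_t−Δx̄)² = 38.8889
r_1(Δx) = 2.4321 / 38.8889 = 0.063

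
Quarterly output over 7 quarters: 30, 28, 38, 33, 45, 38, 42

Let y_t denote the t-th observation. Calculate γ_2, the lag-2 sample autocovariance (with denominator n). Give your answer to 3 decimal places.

Mean ȳ = (30 + 28 + 38 + 33 + 45 + 38 + 42)/7 = 36.2857
Σ_{t=1}^{5}(y_t−ȳ)(y_{t+2}−ȳ) = 75.5510
γ_2 = 75.5510 / 7 = 10.793

10.793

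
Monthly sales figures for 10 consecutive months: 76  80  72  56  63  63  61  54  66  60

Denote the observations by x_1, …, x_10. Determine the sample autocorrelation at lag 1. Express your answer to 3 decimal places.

Mean x̄ = (76 + 80 + 72 + 56 + 63 + 63 + 61 + 54 + 66 + 60)/10 = 65.1000
Numerator Σ_{t=1}^{9}(x_t−x̄)(x_{t+1}−x̄) = 265.4900
Denominator Σ(x_t−x̄)² = 646.9000
r_1 = 265.4900 / 646.9000 = 0.410

0.410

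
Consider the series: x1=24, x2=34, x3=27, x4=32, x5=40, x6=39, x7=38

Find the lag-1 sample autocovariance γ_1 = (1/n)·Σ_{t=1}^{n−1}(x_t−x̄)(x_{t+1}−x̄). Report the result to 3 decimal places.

Mean x̄ = (24 + 34 + 27 + 32 + 40 + 39 + 38)/7 = 33.4286
Σ_{t=1}^{6}(x_t−x̄)(x_{t+1}−x̄) = 52.8163
γ_1 = 52.8163 / 7 = 7.545

7.545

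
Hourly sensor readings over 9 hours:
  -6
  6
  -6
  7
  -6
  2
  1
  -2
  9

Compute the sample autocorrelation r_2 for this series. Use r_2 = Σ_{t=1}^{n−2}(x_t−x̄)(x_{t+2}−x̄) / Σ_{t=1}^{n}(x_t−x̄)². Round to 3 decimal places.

0.455

Mean x̄ = (-6 + 6 − 6 + 7 − 6 + 2 + 1 − 2 + 9)/9 = 0.5556
Numerator Σ_{t=1}^{7}(x_t−x̄)(x_{t+2}−x̄) = 127.4938
Denominator Σ(x_t−x̄)² = 280.2222
r_2 = 127.4938 / 280.2222 = 0.455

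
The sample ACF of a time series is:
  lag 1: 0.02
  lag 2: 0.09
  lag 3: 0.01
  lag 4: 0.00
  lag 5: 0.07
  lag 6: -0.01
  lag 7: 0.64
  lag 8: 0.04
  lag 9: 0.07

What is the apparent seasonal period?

The largest autocorrelation is r_7 = 0.64; the remaining lags stay at or below 0.09.
The dominant spike at lag 7 indicates a seasonal period of 7.

7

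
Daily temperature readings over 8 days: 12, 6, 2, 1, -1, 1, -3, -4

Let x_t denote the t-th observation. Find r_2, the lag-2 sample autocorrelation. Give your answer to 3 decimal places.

Mean x̄ = (12 + 6 + 2 + 1 − 1 + 1 − 3 − 4)/8 = 1.7500
Deviations from mean: 10.2500, 4.2500, 0.2500, -0.7500, -2.7500, -0.7500, -4.7500, -5.7500
Σ(x_t−x̄)(x_{t+2}−x̄) = (2.5625) + (-3.1875) + (-0.6875) + (0.5625) + (13.0625) + (4.3125) = 16.6250
Denominator Σ(x_t−x̄)² = 187.5000
r_2 = 16.6250 / 187.5000 = 0.089

0.089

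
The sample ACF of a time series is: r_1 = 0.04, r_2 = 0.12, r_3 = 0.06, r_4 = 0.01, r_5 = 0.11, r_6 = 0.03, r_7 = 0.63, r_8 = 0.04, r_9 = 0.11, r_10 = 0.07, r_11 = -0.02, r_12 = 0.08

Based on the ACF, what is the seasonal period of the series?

The largest autocorrelation is r_7 = 0.63; the remaining lags stay at or below 0.12.
The dominant spike at lag 7 indicates a seasonal period of 7.

7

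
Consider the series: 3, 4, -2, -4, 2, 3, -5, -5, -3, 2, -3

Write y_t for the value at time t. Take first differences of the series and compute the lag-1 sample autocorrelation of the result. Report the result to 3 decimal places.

-0.128

First differences Δy: 1, -6, -2, 6, 1, -8, 0, 2, 5, -5
Mean of differences = -0.6000
Numerator Σ(Δy_t−Δȳ)(Δy_{t+1}−Δȳ) = -24.5600
Denominator Σ(Δy_t−Δȳ)² = 192.4000
r_1(Δy) = -24.5600 / 192.4000 = -0.128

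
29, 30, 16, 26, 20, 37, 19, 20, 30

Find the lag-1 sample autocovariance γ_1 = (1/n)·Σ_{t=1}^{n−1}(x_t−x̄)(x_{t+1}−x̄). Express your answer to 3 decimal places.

Mean x̄ = (29 + 30 + 16 + 26 + 20 + 37 + 19 + 20 + 30)/9 = 25.2222
Σ_{t=1}^{8}(x_t−x̄)(x_{t+1}−x̄) = -164.4938
γ_1 = -164.4938 / 9 = -18.277

-18.277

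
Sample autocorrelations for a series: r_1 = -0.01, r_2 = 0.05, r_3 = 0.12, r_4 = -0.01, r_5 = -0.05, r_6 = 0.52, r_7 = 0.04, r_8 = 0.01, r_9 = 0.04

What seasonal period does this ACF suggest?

6

The largest autocorrelation is r_6 = 0.52; the remaining lags stay at or below 0.12.
The dominant spike at lag 6 indicates a seasonal period of 6.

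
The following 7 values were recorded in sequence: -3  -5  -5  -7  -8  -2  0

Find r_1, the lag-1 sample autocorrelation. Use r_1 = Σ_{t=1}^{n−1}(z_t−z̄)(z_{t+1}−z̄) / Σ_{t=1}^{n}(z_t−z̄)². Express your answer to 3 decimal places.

Mean z̄ = (-3 − 5 − 5 − 7 − 8 − 2 + 0)/7 = -4.2857
Deviations from mean: 1.2857, -0.7143, -0.7143, -2.7143, -3.7143, 2.2857, 4.2857
Σ(z_t−z̄)(z_{t+1}−z̄) = (-0.9184) + (0.5102) + (1.9388) + (10.0816) + (-8.4898) + (9.7959) = 12.9184
Denominator Σ(z_t−z̄)² = 47.4286
r_1 = 12.9184 / 47.4286 = 0.272

0.272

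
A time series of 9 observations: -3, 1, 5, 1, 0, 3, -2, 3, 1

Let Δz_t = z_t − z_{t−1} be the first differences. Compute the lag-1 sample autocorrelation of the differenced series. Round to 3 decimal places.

First differences Δz: 4, 4, -4, -1, 3, -5, 5, -2
Mean of differences = 0.5000
Numerator Σ(Δz_t−Δz̄)(Δz_{t+1}−Δz̄) = -50.2500
Denominator Σ(Δz_t−Δz̄)² = 110.0000
r_1(Δz) = -50.2500 / 110.0000 = -0.457

-0.457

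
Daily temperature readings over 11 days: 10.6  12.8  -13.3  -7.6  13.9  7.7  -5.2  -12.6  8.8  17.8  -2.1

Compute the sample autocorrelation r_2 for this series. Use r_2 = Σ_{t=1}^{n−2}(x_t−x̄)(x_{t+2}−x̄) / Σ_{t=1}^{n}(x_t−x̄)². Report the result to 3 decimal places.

-0.739

Mean x̄ = (10.6 + 12.8 − 13.3 − 7.6 + 13.9 + 7.7 − 5.2 − 12.6 + 8.8 + 17.8 − 2.1)/11 = 2.8000
Numerator Σ_{t=1}^{9}(x_t−x̄)(x_{t+2}−x̄) = -931.9100
Denominator Σ(x_t−x̄)² = 1261.6000
r_2 = -931.9100 / 1261.6000 = -0.739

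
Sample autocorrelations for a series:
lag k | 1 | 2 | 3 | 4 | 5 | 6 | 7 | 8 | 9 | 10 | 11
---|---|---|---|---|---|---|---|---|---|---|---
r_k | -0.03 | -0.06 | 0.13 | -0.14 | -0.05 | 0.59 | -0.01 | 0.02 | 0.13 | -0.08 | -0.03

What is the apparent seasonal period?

6

The largest autocorrelation is r_6 = 0.59; the remaining lags stay at or below 0.13.
The dominant spike at lag 6 indicates a seasonal period of 6.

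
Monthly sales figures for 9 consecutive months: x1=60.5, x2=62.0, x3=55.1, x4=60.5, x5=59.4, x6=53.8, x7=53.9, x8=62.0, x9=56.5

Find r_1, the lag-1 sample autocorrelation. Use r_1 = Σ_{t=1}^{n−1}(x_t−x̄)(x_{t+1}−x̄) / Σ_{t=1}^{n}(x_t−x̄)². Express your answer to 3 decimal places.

-0.182

Mean x̄ = (60.5 + 62.0 + 55.1 + 60.5 + 59.4 + 53.8 + 53.9 + 62.0 + 56.5)/9 = 58.1889
Numerator Σ_{t=1}^{8}(x_t−x̄)(x_{t+1}−x̄) = -16.5779
Denominator Σ(x_t−x̄)² = 91.2489
r_1 = -16.5779 / 91.2489 = -0.182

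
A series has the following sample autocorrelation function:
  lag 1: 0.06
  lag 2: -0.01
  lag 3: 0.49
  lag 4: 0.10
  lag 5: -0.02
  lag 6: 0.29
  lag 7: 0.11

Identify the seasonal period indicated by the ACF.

3

The largest autocorrelation is r_3 = 0.49, with a weaker echo at lag 6 (0.29); the remaining lags stay at or below 0.11.
The dominant spike at lag 3 indicates a seasonal period of 3.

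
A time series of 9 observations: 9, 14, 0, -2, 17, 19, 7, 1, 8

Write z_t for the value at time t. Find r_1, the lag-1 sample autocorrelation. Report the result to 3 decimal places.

Mean z̄ = (9 + 14 + 0 − 2 + 17 + 19 + 7 + 1 + 8)/9 = 8.1111
Numerator Σ_{t=1}^{8}(z_t−z̄)(z_{t+1}−z̄) = 42.9877
Denominator Σ(z_t−z̄)² = 452.8889
r_1 = 42.9877 / 452.8889 = 0.095

0.095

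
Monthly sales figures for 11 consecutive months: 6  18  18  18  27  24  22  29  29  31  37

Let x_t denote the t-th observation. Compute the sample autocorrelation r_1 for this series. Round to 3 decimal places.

Mean x̄ = (6 + 18 + 18 + 18 + 27 + 24 + 22 + 29 + 29 + 31 + 37)/11 = 23.5455
Numerator Σ_{t=1}^{10}(x_t−x̄)(x_{t+1}−x̄) = 302.7934
Denominator Σ(x_t−x̄)² = 710.7273
r_1 = 302.7934 / 710.7273 = 0.426

0.426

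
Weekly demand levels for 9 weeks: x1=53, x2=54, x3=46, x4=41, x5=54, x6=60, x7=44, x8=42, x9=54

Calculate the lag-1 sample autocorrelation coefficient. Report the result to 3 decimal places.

-0.028

Mean x̄ = (53 + 54 + 46 + 41 + 54 + 60 + 44 + 42 + 54)/9 = 49.7778
Numerator Σ_{t=1}^{8}(x_t−x̄)(x_{t+1}−x̄) = -10.0494
Denominator Σ(x_t−x̄)² = 353.5556
r_1 = -10.0494 / 353.5556 = -0.028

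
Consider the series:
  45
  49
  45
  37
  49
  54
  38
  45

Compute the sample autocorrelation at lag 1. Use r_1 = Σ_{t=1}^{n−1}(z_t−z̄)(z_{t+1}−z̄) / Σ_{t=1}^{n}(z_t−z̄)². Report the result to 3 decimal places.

-0.264

Mean z̄ = (45 + 49 + 45 + 37 + 49 + 54 + 38 + 45)/8 = 45.2500
Deviations from mean: -0.2500, 3.7500, -0.2500, -8.2500, 3.7500, 8.7500, -7.2500, -0.2500
Numerator Σ_{t=1}^{7}(z_t−z̄)(z_{t+1}−z̄) = -59.5625
Denominator Σ(z_t−z̄)² = 225.5000
r_1 = -59.5625 / 225.5000 = -0.264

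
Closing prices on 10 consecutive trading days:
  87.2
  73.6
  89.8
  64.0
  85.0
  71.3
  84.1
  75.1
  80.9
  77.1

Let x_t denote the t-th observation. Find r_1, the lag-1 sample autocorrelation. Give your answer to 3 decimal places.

-0.813

Mean x̄ = (87.2 + 73.6 + 89.8 + 64.0 + 85.0 + 71.3 + 84.1 + 75.1 + 80.9 + 77.1)/10 = 78.8100
Numerator Σ_{t=1}^{9}(x_t−x̄)(x_{t+1}−x̄) = -472.5741
Denominator Σ(x_t−x̄)² = 581.4090
r_1 = -472.5741 / 581.4090 = -0.813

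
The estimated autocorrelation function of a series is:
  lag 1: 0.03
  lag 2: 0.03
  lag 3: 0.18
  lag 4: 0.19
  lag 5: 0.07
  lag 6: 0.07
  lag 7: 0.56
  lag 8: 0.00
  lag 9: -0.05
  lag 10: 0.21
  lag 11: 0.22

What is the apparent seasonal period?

7

The largest autocorrelation is r_7 = 0.56; the remaining lags stay at or below 0.22.
The dominant spike at lag 7 indicates a seasonal period of 7.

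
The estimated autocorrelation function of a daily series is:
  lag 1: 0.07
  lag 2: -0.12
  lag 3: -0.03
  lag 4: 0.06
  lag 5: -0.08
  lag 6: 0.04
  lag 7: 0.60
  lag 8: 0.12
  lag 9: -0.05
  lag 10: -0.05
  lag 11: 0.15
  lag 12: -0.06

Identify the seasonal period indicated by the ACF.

7

The largest autocorrelation is r_7 = 0.60; the remaining lags stay at or below 0.15.
The dominant spike at lag 7 indicates a seasonal period of 7.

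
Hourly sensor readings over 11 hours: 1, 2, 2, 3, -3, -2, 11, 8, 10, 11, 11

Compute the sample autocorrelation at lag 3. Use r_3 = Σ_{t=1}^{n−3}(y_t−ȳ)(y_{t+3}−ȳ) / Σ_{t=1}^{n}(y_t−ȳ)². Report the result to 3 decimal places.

Mean ȳ = (1 + 2 + 2 + 3 − 3 − 2 + 11 + 8 + 10 + 11 + 11)/11 = 4.9091
Numerator Σ_{t=1}^{8}(y_t−ȳ)(y_{t+3}−ȳ) = 35.2479
Denominator Σ(y_t−ȳ)² = 292.9091
r_3 = 35.2479 / 292.9091 = 0.120

0.120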